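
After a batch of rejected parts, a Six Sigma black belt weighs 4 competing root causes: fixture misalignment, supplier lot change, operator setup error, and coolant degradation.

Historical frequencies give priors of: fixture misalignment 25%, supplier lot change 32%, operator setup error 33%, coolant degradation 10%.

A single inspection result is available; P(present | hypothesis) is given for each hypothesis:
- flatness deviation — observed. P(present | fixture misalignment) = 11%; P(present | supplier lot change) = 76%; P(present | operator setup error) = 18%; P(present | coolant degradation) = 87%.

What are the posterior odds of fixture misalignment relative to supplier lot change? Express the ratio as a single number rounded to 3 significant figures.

The normalizing constant cancels in an odds ratio, so compute prior × likelihood for the two hypotheses only:
  fixture misalignment: 0.25 × 0.11 = 0.0275
  supplier lot change: 0.32 × 0.76 = 0.2432
Posterior odds = 0.0275 / 0.2432 ≈ 0.113.

0.113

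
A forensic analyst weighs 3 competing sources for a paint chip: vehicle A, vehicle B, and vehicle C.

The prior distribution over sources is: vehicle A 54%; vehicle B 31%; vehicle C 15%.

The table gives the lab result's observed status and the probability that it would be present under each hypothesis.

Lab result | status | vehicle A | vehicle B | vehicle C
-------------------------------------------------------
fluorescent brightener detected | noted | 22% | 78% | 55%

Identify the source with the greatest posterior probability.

For each hypothesis, the unnormalized posterior weight is prior × likelihood:
  vehicle A: 0.54 × 0.22 = 0.1188
  vehicle B: 0.31 × 0.78 = 0.2418
  vehicle C: 0.15 × 0.55 = 0.0825
Marginal likelihood of the evidence = 0.4431.
P(vehicle A | evidence) ≈ 0.1188 / 0.4431 ≈ 0.268
P(vehicle B | evidence) ≈ 0.2418 / 0.4431 ≈ 0.546
P(vehicle C | evidence) ≈ 0.0825 / 0.4431 ≈ 0.186
The largest is 0.546, so vehicle B is most probable.

vehicle B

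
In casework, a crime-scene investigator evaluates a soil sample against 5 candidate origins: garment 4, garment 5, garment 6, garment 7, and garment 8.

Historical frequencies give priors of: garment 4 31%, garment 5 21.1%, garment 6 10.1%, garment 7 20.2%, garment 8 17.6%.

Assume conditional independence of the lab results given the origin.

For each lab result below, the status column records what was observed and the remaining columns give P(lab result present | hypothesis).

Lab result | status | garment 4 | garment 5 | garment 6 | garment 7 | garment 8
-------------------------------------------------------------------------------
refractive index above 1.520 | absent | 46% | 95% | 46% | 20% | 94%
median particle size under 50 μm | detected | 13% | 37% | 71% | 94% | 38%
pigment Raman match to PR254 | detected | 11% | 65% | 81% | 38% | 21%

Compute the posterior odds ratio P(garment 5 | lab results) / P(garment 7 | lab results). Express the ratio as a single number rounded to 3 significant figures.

Posterior odds equal prior odds times the likelihood ratio; only the two competing hypotheses matter (using 1 − P(present | H) for each absent lab result).
  garment 5: 0.211 × (1 − 0.95) × 0.37 × 0.65 = 0.0025373
  garment 7: 0.202 × (1 − 0.20) × 0.94 × 0.38 = 0.057724
Odds(garment 5 : garment 7) = 0.0025373 / 0.057724 ≈ 0.0440.

0.0440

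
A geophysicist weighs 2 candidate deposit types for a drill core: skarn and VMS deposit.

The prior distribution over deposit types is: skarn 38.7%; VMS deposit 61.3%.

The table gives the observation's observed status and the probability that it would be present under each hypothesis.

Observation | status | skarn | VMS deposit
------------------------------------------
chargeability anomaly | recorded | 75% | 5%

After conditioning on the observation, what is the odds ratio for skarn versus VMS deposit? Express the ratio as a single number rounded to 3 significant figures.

9.47

Unnormalized posterior weight (prior times the observation likelihood) for each of the two hypotheses:
  skarn: 0.387 × 0.75 = 0.29025
  VMS deposit: 0.613 × 0.05 = 0.03065
Odds(skarn : VMS deposit) = 0.29025 / 0.03065 ≈ 9.47.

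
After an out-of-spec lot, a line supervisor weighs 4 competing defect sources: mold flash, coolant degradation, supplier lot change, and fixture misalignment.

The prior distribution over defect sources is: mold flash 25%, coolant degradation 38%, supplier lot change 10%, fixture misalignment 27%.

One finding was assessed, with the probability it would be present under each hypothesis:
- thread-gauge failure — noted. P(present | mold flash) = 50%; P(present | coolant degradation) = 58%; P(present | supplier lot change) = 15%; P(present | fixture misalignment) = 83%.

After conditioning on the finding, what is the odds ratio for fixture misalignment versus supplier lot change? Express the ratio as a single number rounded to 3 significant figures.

Posterior odds equal prior odds times the likelihood ratio; only the two competing hypotheses matter.
  fixture misalignment: 0.27 × 0.83 = 0.2241
  supplier lot change: 0.10 × 0.15 = 0.015
Posterior odds = 0.2241 / 0.015 ≈ 14.9.

14.9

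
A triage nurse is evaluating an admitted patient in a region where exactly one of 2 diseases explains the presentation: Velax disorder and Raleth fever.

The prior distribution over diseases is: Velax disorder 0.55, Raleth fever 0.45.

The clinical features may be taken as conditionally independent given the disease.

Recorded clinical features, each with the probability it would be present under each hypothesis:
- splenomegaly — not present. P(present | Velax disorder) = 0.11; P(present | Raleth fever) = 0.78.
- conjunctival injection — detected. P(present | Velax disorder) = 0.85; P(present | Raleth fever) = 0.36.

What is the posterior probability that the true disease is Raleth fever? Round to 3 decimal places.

0.079

Multiply each prior by the joint likelihood of the clinical feature pattern (using 1 − P(present | H) for each absent clinical feature):
  Velax disorder: 0.55 × (1 − 0.11) × 0.85 = 0.41608
  Raleth fever: 0.45 × (1 − 0.78) × 0.36 = 0.03564
The unnormalized weights sum to 0.45172.
P(Raleth fever | evidence) = 0.03564 / 0.45172 ≈ 0.079.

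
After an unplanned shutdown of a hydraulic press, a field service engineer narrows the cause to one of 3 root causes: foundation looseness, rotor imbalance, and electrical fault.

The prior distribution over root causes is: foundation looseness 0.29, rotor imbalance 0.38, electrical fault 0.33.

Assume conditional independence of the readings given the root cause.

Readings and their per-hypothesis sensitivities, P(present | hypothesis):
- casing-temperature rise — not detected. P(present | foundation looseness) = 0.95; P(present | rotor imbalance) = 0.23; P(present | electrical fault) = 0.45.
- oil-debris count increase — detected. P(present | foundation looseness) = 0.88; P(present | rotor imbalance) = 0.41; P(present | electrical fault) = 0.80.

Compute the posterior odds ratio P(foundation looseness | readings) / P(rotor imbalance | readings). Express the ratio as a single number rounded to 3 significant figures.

0.106

The normalizing constant cancels in an odds ratio, so compute prior × likelihood for the two hypotheses only (using 1 − P(present | H) for each absent reading):
  foundation looseness: 0.29 × (1 − 0.95) × 0.88 = 0.01276
  rotor imbalance: 0.38 × (1 − 0.23) × 0.41 = 0.11997
Posterior odds = 0.01276 / 0.11997 ≈ 0.106.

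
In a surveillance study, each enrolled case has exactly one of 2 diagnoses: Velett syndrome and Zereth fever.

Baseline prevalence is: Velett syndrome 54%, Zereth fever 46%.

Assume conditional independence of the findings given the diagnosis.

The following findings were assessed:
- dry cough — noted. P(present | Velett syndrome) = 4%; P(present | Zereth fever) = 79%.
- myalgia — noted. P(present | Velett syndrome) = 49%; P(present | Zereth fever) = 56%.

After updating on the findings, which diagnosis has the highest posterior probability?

For each hypothesis, the unnormalized posterior weight is prior × product of the finding likelihoods:
  Velett syndrome: 0.54 × 0.04 × 0.49 = 0.010584
  Zereth fever: 0.46 × 0.79 × 0.56 = 0.2035
The unnormalized weights sum to 0.21409.
P(Velett syndrome | evidence) ≈ 0.010584 / 0.21409 ≈ 0.049
P(Zereth fever | evidence) ≈ 0.2035 / 0.21409 ≈ 0.951
The largest is 0.951, so Zereth fever is most probable.

Zereth fever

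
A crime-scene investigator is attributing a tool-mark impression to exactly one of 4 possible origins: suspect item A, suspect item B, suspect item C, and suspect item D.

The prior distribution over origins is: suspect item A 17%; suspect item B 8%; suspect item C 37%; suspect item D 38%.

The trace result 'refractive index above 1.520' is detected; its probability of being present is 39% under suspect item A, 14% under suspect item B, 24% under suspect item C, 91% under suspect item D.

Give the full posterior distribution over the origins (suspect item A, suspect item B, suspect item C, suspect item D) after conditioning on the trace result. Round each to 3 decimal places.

For each hypothesis, the unnormalized posterior weight is prior × likelihood:
  suspect item A: 0.17 × 0.39 = 0.0663
  suspect item B: 0.08 × 0.14 = 0.0112
  suspect item C: 0.37 × 0.24 = 0.0888
  suspect item D: 0.38 × 0.91 = 0.3458
Normalizing constant Z = 0.0663 + 0.0112 + 0.0888 + 0.3458 = 0.5121.
P(suspect item A | evidence) = 0.0663 / 0.5121 ≈ 0.129
P(suspect item B | evidence) = 0.0112 / 0.5121 ≈ 0.022
P(suspect item C | evidence) = 0.0888 / 0.5121 ≈ 0.173
P(suspect item D | evidence) = 0.3458 / 0.5121 ≈ 0.675

0.129, 0.022, 0.173, 0.675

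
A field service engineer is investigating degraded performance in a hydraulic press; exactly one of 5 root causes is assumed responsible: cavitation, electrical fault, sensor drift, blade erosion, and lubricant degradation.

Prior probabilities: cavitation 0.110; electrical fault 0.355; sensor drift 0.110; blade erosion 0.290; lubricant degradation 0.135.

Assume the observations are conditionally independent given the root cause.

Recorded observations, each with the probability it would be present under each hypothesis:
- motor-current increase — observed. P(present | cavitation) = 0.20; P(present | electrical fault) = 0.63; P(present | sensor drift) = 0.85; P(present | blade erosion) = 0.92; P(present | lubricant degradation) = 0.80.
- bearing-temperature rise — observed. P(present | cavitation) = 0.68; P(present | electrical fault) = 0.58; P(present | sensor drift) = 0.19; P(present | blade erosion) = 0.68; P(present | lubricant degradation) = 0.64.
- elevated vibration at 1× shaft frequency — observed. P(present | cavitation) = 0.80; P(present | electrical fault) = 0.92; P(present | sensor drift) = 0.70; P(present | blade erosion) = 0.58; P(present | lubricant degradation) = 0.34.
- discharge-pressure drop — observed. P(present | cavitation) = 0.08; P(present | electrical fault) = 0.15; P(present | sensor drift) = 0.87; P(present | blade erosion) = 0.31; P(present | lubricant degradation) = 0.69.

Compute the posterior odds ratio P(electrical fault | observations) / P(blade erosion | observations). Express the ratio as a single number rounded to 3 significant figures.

Posterior odds equal prior odds times the likelihood ratio; only the two competing hypotheses matter.
  electrical fault: 0.355 × 0.63 × 0.58 × 0.92 × 0.15 = 0.017901
  blade erosion: 0.290 × 0.92 × 0.68 × 0.58 × 0.31 = 0.03262
Posterior odds = 0.017901 / 0.03262 ≈ 0.549.

0.549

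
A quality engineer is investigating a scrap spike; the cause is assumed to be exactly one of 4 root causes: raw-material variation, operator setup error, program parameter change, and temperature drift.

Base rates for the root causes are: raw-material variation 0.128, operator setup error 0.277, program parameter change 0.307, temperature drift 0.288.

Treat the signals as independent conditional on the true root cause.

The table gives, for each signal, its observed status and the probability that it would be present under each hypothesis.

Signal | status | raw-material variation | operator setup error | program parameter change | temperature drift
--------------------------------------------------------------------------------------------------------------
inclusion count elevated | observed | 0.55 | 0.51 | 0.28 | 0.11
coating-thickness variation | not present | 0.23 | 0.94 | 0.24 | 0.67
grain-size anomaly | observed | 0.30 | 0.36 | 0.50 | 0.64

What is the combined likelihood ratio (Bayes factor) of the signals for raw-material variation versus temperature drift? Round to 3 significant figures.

5.47

Take the product of per-signal likelihoods under each hypothesis (using 1 − P(present | H) for each absent signal), then divide.
  raw-material variation: 0.55 × (1 − 0.23) × 0.30 = 0.12705
  temperature drift: 0.11 × (1 − 0.67) × 0.64 = 0.023232
Bayes factor = 0.12705 / 0.023232 ≈ 5.47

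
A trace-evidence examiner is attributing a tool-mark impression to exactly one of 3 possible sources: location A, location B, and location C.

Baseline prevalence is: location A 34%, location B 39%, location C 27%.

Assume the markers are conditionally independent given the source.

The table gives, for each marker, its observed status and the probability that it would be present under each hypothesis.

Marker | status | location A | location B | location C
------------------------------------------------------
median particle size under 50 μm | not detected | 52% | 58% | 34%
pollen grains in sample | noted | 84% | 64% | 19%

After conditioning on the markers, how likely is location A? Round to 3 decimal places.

For each hypothesis, the unnormalized posterior weight is prior × product of the marker likelihoods (using 1 − P(present | H) for each absent marker):
  location A: 0.34 × (1 − 0.52) × 0.84 = 0.13709
  location B: 0.39 × (1 − 0.58) × 0.64 = 0.10483
  location C: 0.27 × (1 − 0.34) × 0.19 = 0.033858
Normalizing constant Z = 0.13709 + 0.10483 + 0.033858 = 0.27578.
P(location A | evidence) = 0.13709 / 0.27578 ≈ 0.497.

0.497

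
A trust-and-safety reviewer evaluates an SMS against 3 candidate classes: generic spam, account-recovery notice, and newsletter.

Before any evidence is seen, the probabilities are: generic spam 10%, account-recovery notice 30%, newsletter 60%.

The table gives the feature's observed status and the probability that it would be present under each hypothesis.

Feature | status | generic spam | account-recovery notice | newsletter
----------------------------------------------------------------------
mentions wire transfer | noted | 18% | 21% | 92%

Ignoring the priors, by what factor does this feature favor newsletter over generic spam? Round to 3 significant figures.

The Bayes factor is the ratio of the two likelihoods.
  newsletter: 0.92
  generic spam: 0.18
Bayes factor = 0.92 / 0.18 ≈ 5.11

5.11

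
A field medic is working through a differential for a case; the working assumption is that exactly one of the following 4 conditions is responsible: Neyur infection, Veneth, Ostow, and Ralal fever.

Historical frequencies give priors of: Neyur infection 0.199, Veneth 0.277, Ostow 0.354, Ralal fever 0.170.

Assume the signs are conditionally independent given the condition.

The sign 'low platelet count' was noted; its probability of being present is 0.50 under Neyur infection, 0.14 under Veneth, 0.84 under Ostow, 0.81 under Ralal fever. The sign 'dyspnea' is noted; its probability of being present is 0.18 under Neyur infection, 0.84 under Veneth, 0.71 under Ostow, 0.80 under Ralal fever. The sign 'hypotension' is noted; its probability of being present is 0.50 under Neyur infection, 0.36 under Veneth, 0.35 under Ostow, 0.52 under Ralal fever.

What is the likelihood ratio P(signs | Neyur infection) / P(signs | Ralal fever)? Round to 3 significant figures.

The Bayes factor is the ratio of the joint likelihoods of the sign pattern under the two hypotheses.
  Neyur infection: 0.50 × 0.18 × 0.50 = 0.045
  Ralal fever: 0.81 × 0.80 × 0.52 = 0.33696
Bayes factor = 0.045 / 0.33696 ≈ 0.134

0.134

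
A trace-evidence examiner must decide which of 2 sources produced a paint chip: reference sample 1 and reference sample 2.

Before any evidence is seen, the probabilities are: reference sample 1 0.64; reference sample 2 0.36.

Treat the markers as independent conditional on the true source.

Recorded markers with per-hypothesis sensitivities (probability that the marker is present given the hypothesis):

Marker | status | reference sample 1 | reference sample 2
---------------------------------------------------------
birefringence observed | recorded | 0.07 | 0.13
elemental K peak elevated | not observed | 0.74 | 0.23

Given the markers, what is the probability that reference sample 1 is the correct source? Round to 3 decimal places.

For each hypothesis, the unnormalized posterior weight is prior × product of the marker likelihoods (using 1 − P(present | H) for each absent marker):
  reference sample 1: 0.64 × 0.07 × (1 − 0.74) = 0.011648
  reference sample 2: 0.36 × 0.13 × (1 − 0.23) = 0.036036
Marginal likelihood of the evidence = 0.047684.
P(reference sample 1 | evidence) = 0.011648 / 0.047684 ≈ 0.244.

0.244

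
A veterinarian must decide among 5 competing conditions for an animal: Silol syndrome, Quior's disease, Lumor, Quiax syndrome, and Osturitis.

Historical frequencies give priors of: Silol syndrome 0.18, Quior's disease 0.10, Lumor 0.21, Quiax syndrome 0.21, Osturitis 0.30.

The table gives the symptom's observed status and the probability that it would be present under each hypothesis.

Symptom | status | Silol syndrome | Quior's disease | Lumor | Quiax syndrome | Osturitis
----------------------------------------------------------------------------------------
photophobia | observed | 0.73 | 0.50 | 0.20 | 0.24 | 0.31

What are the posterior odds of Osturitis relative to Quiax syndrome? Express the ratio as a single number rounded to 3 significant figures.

1.85

Posterior odds equal prior odds times the likelihood ratio; only the two competing hypotheses matter.
  Osturitis: 0.30 × 0.31 = 0.093
  Quiax syndrome: 0.21 × 0.24 = 0.0504
Posterior odds = 0.093 / 0.0504 ≈ 1.85.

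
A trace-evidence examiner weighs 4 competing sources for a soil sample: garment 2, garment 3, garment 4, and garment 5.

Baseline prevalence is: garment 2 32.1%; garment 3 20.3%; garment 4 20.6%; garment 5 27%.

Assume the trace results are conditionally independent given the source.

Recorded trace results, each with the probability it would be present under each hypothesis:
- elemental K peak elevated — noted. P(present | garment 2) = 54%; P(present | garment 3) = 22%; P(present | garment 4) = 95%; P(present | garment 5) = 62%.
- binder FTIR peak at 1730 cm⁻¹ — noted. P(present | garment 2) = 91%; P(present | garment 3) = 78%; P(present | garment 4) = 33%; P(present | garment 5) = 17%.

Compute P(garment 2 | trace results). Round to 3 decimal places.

For each hypothesis, the unnormalized posterior weight is prior × product of the trace result likelihoods:
  garment 2: 0.321 × 0.54 × 0.91 = 0.15774
  garment 3: 0.203 × 0.22 × 0.78 = 0.034835
  garment 4: 0.206 × 0.95 × 0.33 = 0.064581
  garment 5: 0.270 × 0.62 × 0.17 = 0.028458
Marginal likelihood of the evidence = 0.28561.
P(garment 2 | evidence) = 0.15774 / 0.28561 ≈ 0.552.

0.552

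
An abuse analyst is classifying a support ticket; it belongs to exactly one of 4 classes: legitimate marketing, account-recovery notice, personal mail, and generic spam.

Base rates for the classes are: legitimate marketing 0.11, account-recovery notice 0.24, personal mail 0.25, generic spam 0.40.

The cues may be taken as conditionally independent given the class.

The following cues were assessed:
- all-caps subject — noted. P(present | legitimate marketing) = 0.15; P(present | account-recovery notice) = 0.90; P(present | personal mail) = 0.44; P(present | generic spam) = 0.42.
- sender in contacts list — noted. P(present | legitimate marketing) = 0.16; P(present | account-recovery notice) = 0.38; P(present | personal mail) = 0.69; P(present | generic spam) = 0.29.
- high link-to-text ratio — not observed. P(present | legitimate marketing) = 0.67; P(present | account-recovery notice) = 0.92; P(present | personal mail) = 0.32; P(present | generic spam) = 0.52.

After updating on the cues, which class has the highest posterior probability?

Multiply each prior by the joint likelihood of the cue pattern (using 1 − P(present | H) for each absent cue):
  legitimate marketing: 0.11 × 0.15 × 0.16 × (1 − 0.67) = 0.0008712
  account-recovery notice: 0.24 × 0.90 × 0.38 × (1 − 0.92) = 0.0065664
  personal mail: 0.25 × 0.44 × 0.69 × (1 − 0.32) = 0.051612
  generic spam: 0.40 × 0.42 × 0.29 × (1 − 0.52) = 0.023386
Normalizing constant Z = 0.0008712 + 0.0065664 + 0.051612 + 0.023386 = 0.082435.
P(legitimate marketing | evidence) ≈ 0.0008712 / 0.082435 ≈ 0.011
P(account-recovery notice | evidence) ≈ 0.0065664 / 0.082435 ≈ 0.080
P(personal mail | evidence) ≈ 0.051612 / 0.082435 ≈ 0.626
P(generic spam | evidence) ≈ 0.023386 / 0.082435 ≈ 0.284
The largest is 0.626, so personal mail is most probable.

personal mail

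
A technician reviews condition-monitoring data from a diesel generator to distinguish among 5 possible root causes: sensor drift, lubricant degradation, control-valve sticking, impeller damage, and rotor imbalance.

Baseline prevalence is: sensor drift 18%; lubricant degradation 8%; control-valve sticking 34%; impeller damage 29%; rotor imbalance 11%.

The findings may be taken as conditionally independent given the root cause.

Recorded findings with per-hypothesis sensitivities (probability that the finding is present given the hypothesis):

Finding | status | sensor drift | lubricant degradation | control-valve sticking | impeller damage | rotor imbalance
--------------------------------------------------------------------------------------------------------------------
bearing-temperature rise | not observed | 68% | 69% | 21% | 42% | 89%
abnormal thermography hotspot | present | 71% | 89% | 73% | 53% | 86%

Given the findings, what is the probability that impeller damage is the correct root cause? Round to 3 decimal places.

Multiply each prior by the joint likelihood of the evidence pattern (using 1 − P(present | H) for each absent finding):
  sensor drift: 0.18 × (1 − 0.68) × 0.71 = 0.040896
  lubricant degradation: 0.08 × (1 − 0.69) × 0.89 = 0.022072
  control-valve sticking: 0.34 × (1 − 0.21) × 0.73 = 0.19608
  impeller damage: 0.29 × (1 − 0.42) × 0.53 = 0.089146
  rotor imbalance: 0.11 × (1 − 0.89) × 0.86 = 0.010406
The unnormalized weights sum to 0.3586.
P(impeller damage | evidence) = 0.089146 / 0.3586 ≈ 0.249.

0.249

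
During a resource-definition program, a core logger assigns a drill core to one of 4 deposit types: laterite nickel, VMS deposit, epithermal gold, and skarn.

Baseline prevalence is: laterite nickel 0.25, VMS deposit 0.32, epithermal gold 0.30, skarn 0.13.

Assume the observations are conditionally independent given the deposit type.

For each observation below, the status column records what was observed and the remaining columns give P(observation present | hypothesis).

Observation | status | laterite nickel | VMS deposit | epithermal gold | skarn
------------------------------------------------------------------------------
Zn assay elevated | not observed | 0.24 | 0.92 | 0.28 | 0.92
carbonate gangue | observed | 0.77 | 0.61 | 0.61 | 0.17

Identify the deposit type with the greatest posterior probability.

Multiply each prior by the joint likelihood of the evidence pattern (using 1 − P(present | H) for each absent observation):
  laterite nickel: 0.25 × (1 − 0.24) × 0.77 = 0.1463
  VMS deposit: 0.32 × (1 − 0.92) × 0.61 = 0.015616
  epithermal gold: 0.30 × (1 − 0.28) × 0.61 = 0.13176
  skarn: 0.13 × (1 − 0.92) × 0.17 = 0.001768
Marginal likelihood of the evidence = 0.29544.
P(laterite nickel | evidence) ≈ 0.1463 / 0.29544 ≈ 0.495
P(VMS deposit | evidence) ≈ 0.015616 / 0.29544 ≈ 0.053
P(epithermal gold | evidence) ≈ 0.13176 / 0.29544 ≈ 0.446
P(skarn | evidence) ≈ 0.001768 / 0.29544 ≈ 0.006
The largest is 0.495, so laterite nickel is most probable.

laterite nickel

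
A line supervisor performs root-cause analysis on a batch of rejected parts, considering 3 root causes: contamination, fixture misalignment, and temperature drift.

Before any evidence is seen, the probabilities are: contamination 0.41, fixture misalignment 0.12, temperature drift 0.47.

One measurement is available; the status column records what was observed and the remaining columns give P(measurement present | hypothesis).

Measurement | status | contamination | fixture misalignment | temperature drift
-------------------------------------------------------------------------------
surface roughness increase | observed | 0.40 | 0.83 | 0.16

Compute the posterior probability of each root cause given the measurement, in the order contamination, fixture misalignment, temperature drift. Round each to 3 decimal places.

By Bayes' rule, the unnormalized weight for each hypothesis is prior × likelihood:
  contamination: 0.41 × 0.40 = 0.164
  fixture misalignment: 0.12 × 0.83 = 0.0996
  temperature drift: 0.47 × 0.16 = 0.0752
Normalizing constant Z = 0.164 + 0.0996 + 0.0752 = 0.3388.
P(contamination | evidence) = 0.164 / 0.3388 ≈ 0.484
P(fixture misalignment | evidence) = 0.0996 / 0.3388 ≈ 0.294
P(temperature drift | evidence) = 0.0752 / 0.3388 ≈ 0.222

0.484, 0.294, 0.222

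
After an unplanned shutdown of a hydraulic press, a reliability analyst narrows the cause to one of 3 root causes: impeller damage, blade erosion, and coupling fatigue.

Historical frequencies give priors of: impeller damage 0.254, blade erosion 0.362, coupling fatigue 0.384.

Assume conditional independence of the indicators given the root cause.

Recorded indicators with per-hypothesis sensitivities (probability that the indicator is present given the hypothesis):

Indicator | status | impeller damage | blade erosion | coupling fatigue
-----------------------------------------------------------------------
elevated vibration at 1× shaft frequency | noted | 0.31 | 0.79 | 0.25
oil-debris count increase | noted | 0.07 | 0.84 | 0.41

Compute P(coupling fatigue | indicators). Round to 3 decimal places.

Multiply each prior by the joint likelihood of the indicator pattern:
  impeller damage: 0.254 × 0.31 × 0.07 = 0.0055118
  blade erosion: 0.362 × 0.79 × 0.84 = 0.24022
  coupling fatigue: 0.384 × 0.25 × 0.41 = 0.03936
Marginal likelihood of the evidence = 0.28509.
P(coupling fatigue | evidence) = 0.03936 / 0.28509 ≈ 0.138.

0.138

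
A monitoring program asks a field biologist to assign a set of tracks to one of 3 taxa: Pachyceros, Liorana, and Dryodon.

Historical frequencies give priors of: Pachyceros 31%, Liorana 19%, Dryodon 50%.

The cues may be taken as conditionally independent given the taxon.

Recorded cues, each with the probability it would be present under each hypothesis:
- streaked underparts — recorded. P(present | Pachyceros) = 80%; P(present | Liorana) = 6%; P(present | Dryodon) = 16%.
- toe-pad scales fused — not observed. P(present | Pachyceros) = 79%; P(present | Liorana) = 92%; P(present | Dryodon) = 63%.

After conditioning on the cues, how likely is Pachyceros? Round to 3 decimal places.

0.631

For each hypothesis, the unnormalized posterior weight is prior × product of the cue likelihoods (using 1 − P(present | H) for each absent cue):
  Pachyceros: 0.31 × 0.80 × (1 − 0.79) = 0.05208
  Liorana: 0.19 × 0.06 × (1 − 0.92) = 0.000912
  Dryodon: 0.50 × 0.16 × (1 − 0.63) = 0.0296
Marginal likelihood of the evidence = 0.082592.
P(Pachyceros | evidence) = 0.05208 / 0.082592 ≈ 0.631.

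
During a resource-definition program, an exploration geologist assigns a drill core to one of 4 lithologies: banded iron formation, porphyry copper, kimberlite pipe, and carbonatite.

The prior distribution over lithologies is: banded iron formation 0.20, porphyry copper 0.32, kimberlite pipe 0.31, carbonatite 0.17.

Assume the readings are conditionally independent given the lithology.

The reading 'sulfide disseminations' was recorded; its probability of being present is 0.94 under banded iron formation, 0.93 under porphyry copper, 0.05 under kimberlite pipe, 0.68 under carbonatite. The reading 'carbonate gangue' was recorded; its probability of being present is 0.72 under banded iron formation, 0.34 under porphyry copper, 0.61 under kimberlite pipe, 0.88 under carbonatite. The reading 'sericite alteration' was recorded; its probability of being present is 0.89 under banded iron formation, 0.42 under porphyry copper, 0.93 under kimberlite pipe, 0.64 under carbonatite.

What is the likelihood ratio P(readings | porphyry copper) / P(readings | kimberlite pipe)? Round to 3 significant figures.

4.68

Joint likelihood of the reading pattern under each hypothesis:
  porphyry copper: 0.93 × 0.34 × 0.42 = 0.1328
  kimberlite pipe: 0.05 × 0.61 × 0.93 = 0.028365
Bayes factor = 0.1328 / 0.028365 ≈ 4.68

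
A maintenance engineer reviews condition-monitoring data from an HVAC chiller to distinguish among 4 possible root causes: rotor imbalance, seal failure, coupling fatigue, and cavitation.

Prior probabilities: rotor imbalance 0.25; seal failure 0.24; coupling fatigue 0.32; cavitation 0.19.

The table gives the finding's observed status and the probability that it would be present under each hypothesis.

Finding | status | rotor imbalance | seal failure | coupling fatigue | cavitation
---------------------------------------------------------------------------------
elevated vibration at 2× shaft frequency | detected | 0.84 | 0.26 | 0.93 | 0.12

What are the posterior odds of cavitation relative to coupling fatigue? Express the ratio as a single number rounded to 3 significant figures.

0.0766

The normalizing constant cancels in an odds ratio, so compute prior × likelihood for the two hypotheses only:
  cavitation: 0.19 × 0.12 = 0.0228
  coupling fatigue: 0.32 × 0.93 = 0.2976
Posterior odds = 0.0228 / 0.2976 ≈ 0.0766.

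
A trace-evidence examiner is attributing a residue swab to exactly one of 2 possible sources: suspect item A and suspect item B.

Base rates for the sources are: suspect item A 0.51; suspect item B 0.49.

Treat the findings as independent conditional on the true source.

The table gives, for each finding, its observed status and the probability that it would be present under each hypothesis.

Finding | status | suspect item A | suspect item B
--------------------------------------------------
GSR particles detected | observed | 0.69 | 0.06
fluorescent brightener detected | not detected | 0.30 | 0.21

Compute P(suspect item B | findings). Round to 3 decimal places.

0.086

Multiply each prior by the joint likelihood of the evidence pattern (using 1 − P(present | H) for each absent finding):
  suspect item A: 0.51 × 0.69 × (1 − 0.30) = 0.24633
  suspect item B: 0.49 × 0.06 × (1 − 0.21) = 0.023226
Marginal likelihood of the evidence = 0.26956.
P(suspect item B | evidence) = 0.023226 / 0.26956 ≈ 0.086.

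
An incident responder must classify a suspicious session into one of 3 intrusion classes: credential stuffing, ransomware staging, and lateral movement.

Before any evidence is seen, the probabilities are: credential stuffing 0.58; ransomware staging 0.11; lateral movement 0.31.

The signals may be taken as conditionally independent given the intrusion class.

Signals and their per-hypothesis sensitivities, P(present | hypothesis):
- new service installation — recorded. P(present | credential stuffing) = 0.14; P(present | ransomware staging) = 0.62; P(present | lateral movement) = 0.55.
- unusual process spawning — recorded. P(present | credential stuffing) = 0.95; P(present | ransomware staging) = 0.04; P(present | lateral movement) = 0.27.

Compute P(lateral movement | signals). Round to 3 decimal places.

0.366

Multiply each prior by the joint likelihood of the signal pattern:
  credential stuffing: 0.58 × 0.14 × 0.95 = 0.07714
  ransomware staging: 0.11 × 0.62 × 0.04 = 0.002728
  lateral movement: 0.31 × 0.55 × 0.27 = 0.046035
The unnormalized weights sum to 0.1259.
P(lateral movement | evidence) = 0.046035 / 0.1259 ≈ 0.366.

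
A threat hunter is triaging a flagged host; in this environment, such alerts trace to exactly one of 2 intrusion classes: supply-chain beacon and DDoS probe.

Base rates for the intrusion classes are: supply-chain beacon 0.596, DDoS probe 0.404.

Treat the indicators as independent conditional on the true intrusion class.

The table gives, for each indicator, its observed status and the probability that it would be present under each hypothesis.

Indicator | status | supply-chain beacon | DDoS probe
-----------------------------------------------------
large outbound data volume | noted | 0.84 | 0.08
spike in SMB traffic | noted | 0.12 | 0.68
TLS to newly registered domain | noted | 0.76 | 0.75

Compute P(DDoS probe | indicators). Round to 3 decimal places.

0.265

Multiply each prior by the joint likelihood of the indicator pattern:
  supply-chain beacon: 0.596 × 0.84 × 0.12 × 0.76 = 0.045658
  DDoS probe: 0.404 × 0.08 × 0.68 × 0.75 = 0.016483
The unnormalized weights sum to 0.062142.
P(DDoS probe | evidence) = 0.016483 / 0.062142 ≈ 0.265.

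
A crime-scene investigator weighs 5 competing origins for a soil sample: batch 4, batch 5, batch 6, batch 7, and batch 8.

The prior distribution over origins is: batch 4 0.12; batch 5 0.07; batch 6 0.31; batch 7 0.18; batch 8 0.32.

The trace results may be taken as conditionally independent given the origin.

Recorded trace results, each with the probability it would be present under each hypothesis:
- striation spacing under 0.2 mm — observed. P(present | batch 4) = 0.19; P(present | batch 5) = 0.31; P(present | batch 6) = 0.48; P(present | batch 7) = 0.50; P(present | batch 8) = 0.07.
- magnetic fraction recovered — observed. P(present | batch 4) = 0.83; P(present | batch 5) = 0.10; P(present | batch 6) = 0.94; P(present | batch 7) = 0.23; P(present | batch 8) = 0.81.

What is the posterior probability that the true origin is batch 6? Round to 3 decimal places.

By Bayes' rule with conditional independence, the unnormalized weight for each hypothesis is prior × ∏ likelihoods:
  batch 4: 0.12 × 0.19 × 0.83 = 0.018924
  batch 5: 0.07 × 0.31 × 0.10 = 0.00217
  batch 6: 0.31 × 0.48 × 0.94 = 0.13987
  batch 7: 0.18 × 0.50 × 0.23 = 0.0207
  batch 8: 0.32 × 0.07 × 0.81 = 0.018144
Normalizing constant Z = 0.018924 + 0.00217 + 0.13987 + 0.0207 + 0.018144 = 0.19981.
P(batch 6 | evidence) = 0.13987 / 0.19981 ≈ 0.700.

0.700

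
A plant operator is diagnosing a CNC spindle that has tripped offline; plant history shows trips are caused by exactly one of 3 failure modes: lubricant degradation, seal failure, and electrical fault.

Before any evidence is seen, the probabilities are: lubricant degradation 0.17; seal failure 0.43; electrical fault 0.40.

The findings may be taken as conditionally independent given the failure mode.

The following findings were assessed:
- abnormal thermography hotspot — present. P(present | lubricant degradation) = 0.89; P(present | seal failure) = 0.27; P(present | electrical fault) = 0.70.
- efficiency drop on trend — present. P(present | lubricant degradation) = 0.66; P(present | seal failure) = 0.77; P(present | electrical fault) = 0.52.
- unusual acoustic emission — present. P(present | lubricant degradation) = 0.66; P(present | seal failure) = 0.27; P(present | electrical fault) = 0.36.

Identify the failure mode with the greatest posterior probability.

lubricant degradation

By Bayes' rule with conditional independence, the unnormalized weight for each hypothesis is prior × ∏ likelihoods:
  lubricant degradation: 0.17 × 0.89 × 0.66 × 0.66 = 0.065906
  seal failure: 0.43 × 0.27 × 0.77 × 0.27 = 0.024137
  electrical fault: 0.40 × 0.70 × 0.52 × 0.36 = 0.052416
Marginal likelihood of the evidence = 0.14246.
P(lubricant degradation | evidence) ≈ 0.065906 / 0.14246 ≈ 0.463
P(seal failure | evidence) ≈ 0.024137 / 0.14246 ≈ 0.169
P(electrical fault | evidence) ≈ 0.052416 / 0.14246 ≈ 0.368
The largest is 0.463, so lubricant degradation is most probable.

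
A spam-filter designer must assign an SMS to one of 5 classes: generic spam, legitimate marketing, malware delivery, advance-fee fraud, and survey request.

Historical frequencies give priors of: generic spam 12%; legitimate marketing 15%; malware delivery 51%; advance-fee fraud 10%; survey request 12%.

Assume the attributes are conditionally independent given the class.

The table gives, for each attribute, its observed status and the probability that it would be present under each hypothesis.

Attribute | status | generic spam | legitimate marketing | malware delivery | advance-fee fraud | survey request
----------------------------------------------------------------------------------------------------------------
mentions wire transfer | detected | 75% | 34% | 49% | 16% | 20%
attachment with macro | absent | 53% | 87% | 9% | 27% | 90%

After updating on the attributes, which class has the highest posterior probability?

malware delivery

By Bayes' rule with conditional independence, the unnormalized weight for each hypothesis is prior × ∏ likelihoods (using 1 − P(present | H) for each absent attribute):
  generic spam: 0.12 × 0.75 × (1 − 0.53) = 0.0423
  legitimate marketing: 0.15 × 0.34 × (1 − 0.87) = 0.00663
  malware delivery: 0.51 × 0.49 × (1 − 0.09) = 0.22741
  advance-fee fraud: 0.10 × 0.16 × (1 − 0.27) = 0.01168
  survey request: 0.12 × 0.20 × (1 − 0.90) = 0.0024
Marginal likelihood of the evidence = 0.29042.
P(generic spam | evidence) ≈ 0.0423 / 0.29042 ≈ 0.146
P(legitimate marketing | evidence) ≈ 0.00663 / 0.29042 ≈ 0.023
P(malware delivery | evidence) ≈ 0.22741 / 0.29042 ≈ 0.783
P(advance-fee fraud | evidence) ≈ 0.01168 / 0.29042 ≈ 0.040
P(survey request | evidence) ≈ 0.0024 / 0.29042 ≈ 0.008
The largest is 0.783, so malware delivery is most probable.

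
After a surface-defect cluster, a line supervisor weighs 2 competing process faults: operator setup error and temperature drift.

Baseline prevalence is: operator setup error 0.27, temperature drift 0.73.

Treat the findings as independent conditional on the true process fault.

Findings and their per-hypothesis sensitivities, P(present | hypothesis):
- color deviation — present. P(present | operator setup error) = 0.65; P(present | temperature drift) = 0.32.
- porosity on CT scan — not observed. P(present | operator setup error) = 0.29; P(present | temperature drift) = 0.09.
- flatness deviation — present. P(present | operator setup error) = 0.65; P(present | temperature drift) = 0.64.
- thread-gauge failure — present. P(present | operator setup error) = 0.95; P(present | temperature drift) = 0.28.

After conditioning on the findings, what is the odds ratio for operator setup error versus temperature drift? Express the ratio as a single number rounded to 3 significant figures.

2.02

Unnormalized posterior weight (prior times the finding likelihoods) for each of the two hypotheses (using 1 − P(present | H) for each absent finding):
  operator setup error: 0.27 × 0.65 × (1 − 0.29) × 0.65 × 0.95 = 0.076944
  temperature drift: 0.73 × 0.32 × (1 − 0.09) × 0.64 × 0.28 = 0.038094
Posterior odds = 0.076944 / 0.038094 ≈ 2.02.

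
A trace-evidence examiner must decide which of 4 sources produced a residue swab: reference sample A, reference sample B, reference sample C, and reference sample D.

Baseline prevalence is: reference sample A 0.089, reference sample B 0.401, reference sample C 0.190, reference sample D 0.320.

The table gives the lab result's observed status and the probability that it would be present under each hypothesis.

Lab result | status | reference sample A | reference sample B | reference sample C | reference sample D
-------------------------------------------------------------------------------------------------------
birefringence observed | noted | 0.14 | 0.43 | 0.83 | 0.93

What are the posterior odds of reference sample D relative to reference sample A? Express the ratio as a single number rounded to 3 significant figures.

The normalizing constant cancels in an odds ratio, so compute prior × likelihood for the two hypotheses only:
  reference sample D: 0.320 × 0.93 = 0.2976
  reference sample A: 0.089 × 0.14 = 0.01246
Posterior odds = 0.2976 / 0.01246 ≈ 23.9.

23.9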